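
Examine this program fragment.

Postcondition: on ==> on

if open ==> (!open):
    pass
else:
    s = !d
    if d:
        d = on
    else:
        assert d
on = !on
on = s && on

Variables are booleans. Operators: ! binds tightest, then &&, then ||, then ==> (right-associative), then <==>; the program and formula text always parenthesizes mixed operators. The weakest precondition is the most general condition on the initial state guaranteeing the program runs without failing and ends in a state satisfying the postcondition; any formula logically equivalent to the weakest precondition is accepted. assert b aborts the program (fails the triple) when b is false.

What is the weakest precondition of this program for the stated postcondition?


Working backward. After the program, the postcondition on ==> on must hold; in canonical form it is true.
Before on := s && on: true
Before on := !on: true
Then branch requires true; else branch requires (!d) ==> d.
Before the if: (!(open ==> (!open))) ==> ((!d) ==> d)
Answer: WP = (!(open ==> (!open))) ==> ((!d) ==> d)


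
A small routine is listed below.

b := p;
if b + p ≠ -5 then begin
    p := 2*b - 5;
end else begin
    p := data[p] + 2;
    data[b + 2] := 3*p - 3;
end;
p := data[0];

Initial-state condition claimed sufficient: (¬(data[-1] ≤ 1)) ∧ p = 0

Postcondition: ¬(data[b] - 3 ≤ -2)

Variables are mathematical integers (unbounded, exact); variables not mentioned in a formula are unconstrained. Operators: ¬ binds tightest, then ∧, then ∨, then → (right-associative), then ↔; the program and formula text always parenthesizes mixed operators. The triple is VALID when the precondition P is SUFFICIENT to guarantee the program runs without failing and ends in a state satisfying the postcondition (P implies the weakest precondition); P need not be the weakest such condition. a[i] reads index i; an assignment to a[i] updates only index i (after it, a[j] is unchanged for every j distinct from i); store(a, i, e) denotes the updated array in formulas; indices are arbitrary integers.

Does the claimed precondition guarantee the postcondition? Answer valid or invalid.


Working backward. After the program, the postcondition ¬(data[b] - 3 ≤ -2) must hold; in canonical form it is ¬(data[b] ≤ 1).
Before p := data[0]: ¬(data[b] ≤ 1)
Then branch requires ¬(data[b] ≤ 1); else branch requires ¬(store(data, b + 2, 3*data[p] + 3)[b] ≤ 1).
Before the if: (b + p ≠ -5 → (¬(data[b] ≤ 1))) ∧ ((¬(b + p ≠ -5)) → (¬(store(data, b + 2, 3*data[p] + 3)[b] ≤ 1)))
Before b := p: (2*p ≠ -5 → (¬(data[p] ≤ 1))) ∧ ((¬(2*p ≠ -5)) → (¬(store(data, p + 2, 3*data[p] + 3)[p] ≤ 1)))
The weakest precondition is (2*p ≠ -5 → (¬(data[p] ≤ 1))) ∧ ((¬(2*p ≠ -5)) → (¬(store(data, p + 2, 3*data[p] + 3)[p] ≤ 1))).
Check whether (¬(data[-1] ≤ 1)) ∧ p = 0 implies it.
Countermodel: at the initial state data = {[-1] = 2, [0] = -17422, [2] = 2, elsewhere 2}, p = 0, the precondition holds but the weakest precondition fails.
Answer: invalid


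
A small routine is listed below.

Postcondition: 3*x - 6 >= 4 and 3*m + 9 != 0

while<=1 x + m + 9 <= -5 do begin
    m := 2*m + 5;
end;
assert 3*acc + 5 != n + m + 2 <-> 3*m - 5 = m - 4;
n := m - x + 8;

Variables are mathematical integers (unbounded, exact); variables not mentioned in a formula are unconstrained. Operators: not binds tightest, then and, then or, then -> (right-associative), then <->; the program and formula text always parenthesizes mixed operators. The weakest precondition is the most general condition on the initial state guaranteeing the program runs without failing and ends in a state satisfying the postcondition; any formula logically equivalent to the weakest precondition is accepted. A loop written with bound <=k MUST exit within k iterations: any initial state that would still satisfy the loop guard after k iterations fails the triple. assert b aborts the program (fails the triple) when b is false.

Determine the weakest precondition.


Working backward. After the program, the postcondition 3*x - 6 >= 4 and 3*m + 9 != 0 must hold; in canonical form it is 3*x >= 10 and 3*m != -9.
Before n := m - x + 8: 3*x >= 10 and 3*m != -9
Before assert 3*acc + 5 != n + m + 2 <-> 3*m - 5 = m - 4: (3*acc != m + n - 3 <-> 2*m = 1) and 3*x >= 10 and 3*m != -9
Before the loop (bound <=1), unroll the exhaustion recursion (WP_0 = exit-now case; WP_j = one more guarded iteration, up to j = 1):
  WP_0: (not (m + x <= -14)) and (3*acc != m + n - 3 <-> 2*m = 1) and 3*x >= 10 and 3*m != -9
  WP_1: (m + x <= -14 -> ((not (2*m + x <= -19)) and (3*acc != 2*m + n + 2 <-> 4*m = -9) and 3*x >= 10 and 6*m != -24)) and ((not (m + x <= -14)) -> ((3*acc != m + n - 3 <-> 2*m = 1) and 3*x >= 10 and 3*m != -9))
So before the loop: (m + x <= -14 -> ((not (2*m + x <= -19)) and (3*acc != 2*m + n + 2 <-> 4*m = -9) and 3*x >= 10 and 6*m != -24)) and ((not (m + x <= -14)) -> ((3*acc != m + n - 3 <-> 2*m = 1) and 3*x >= 10 and 3*m != -9))
Answer: WP = (m + x <= -14 -> ((not (2*m + x <= -19)) and (3*acc != 2*m + n + 2 <-> 4*m = -9) and 3*x >= 10 and 6*m != -24)) and ((not (m + x <= -14)) -> ((3*acc != m + n - 3 <-> 2*m = 1) and 3*x >= 10 and 3*m != -9))


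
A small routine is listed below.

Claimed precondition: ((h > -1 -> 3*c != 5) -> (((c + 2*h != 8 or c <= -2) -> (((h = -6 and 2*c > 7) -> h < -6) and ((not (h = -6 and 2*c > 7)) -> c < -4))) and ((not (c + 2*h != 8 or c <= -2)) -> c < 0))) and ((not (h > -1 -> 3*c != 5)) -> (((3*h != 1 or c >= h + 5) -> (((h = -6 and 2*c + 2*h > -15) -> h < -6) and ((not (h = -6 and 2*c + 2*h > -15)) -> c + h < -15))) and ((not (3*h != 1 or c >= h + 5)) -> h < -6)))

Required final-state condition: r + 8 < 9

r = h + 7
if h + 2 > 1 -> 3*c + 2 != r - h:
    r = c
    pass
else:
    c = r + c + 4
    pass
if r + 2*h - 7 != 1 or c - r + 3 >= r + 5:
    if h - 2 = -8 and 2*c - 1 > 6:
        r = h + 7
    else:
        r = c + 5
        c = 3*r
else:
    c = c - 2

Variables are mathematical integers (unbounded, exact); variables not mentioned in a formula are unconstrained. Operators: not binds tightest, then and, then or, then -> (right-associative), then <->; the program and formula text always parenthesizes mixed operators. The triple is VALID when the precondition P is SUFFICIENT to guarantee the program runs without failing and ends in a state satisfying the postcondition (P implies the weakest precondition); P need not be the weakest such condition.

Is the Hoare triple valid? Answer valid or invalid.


Working backward. After the program, the postcondition r + 8 < 9 must hold; in canonical form it is r < 1.
Then branch requires ((h = -6 and 2*c > 7) -> h < -6) and ((not (h = -6 and 2*c > 7)) -> c < -4); else branch requires r < 1.
Before the if: ((2*h + r != 8 or c >= 2*r + 2) -> (((h = -6 and 2*c > 7) -> h < -6) and ((not (h = -6 and 2*c > 7)) -> c < -4))) and ((not (2*h + r != 8 or c >= 2*r + 2)) -> r < 1)
Then branch requires ((c + 2*h != 8 or c <= -2) -> (((h = -6 and 2*c > 7) -> h < -6) and ((not (h = -6 and 2*c > 7)) -> c < -4))) and ((not (c + 2*h != 8 or c <= -2)) -> c < 1); else branch requires ((2*h + r != 8 or c >= r - 2) -> (((h = -6 and 2*c + 2*r > -1) -> h < -6) and ((not (h = -6 and 2*c + 2*r > -1)) -> c + r < -8))) and ((not (2*h + r != 8 or c >= r - 2)) -> r < 1).
Before the if: ((h > -1 -> 3*c + h != r - 2) -> (((c + 2*h != 8 or c <= -2) -> (((h = -6 and 2*c > 7) -> h < -6) and ((not (h = -6 and 2*c > 7)) -> c < -4))) and ((not (c + 2*h != 8 or c <= -2)) -> c < 1))) and ((not (h > -1 -> 3*c + h != r - 2)) -> (((2*h + r != 8 or c >= r - 2) -> (((h = -6 and 2*c + 2*r > -1) -> h < -6) and ((not (h = -6 and 2*c + 2*r > -1)) -> c + r < -8))) and ((not (2*h + r != 8 or c >= r - 2)) -> r < 1)))
Before r := h + 7: ((h > -1 -> 3*c != 5) -> (((c + 2*h != 8 or c <= -2) -> (((h = -6 and 2*c > 7) -> h < -6) and ((not (h = -6 and 2*c > 7)) -> c < -4))) and ((not (c + 2*h != 8 or c <= -2)) -> c < 1))) and ((not (h > -1 -> 3*c != 5)) -> (((3*h != 1 or c >= h + 5) -> (((h = -6 and 2*c + 2*h > -15) -> h < -6) and ((not (h = -6 and 2*c + 2*h > -15)) -> c + h < -15))) and ((not (3*h != 1 or c >= h + 5)) -> h < -6)))
The weakest precondition is ((h > -1 -> 3*c != 5) -> (((c + 2*h != 8 or c <= -2) -> (((h = -6 and 2*c > 7) -> h < -6) and ((not (h = -6 and 2*c > 7)) -> c < -4))) and ((not (c + 2*h != 8 or c <= -2)) -> c < 1))) and ((not (h > -1 -> 3*c != 5)) -> (((3*h != 1 or c >= h + 5) -> (((h = -6 and 2*c + 2*h > -15) -> h < -6) and ((not (h = -6 and 2*c + 2*h > -15)) -> c + h < -15))) and ((not (3*h != 1 or c >= h + 5)) -> h < -6))).
Check whether ((h > -1 -> 3*c != 5) -> (((c + 2*h != 8 or c <= -2) -> (((h = -6 and 2*c > 7) -> h < -6) and ((not (h = -6 and 2*c > 7)) -> c < -4))) and ((not (c + 2*h != 8 or c <= -2)) -> c < 0))) and ((not (h > -1 -> 3*c != 5)) -> (((3*h != 1 or c >= h + 5) -> (((h = -6 and 2*c + 2*h > -15) -> h < -6) and ((not (h = -6 and 2*c + 2*h > -15)) -> c + h < -15))) and ((not (3*h != 1 or c >= h + 5)) -> h < -6))) implies it.
Every state satisfying the precondition satisfies the weakest precondition: the implication holds.
Answer: valid


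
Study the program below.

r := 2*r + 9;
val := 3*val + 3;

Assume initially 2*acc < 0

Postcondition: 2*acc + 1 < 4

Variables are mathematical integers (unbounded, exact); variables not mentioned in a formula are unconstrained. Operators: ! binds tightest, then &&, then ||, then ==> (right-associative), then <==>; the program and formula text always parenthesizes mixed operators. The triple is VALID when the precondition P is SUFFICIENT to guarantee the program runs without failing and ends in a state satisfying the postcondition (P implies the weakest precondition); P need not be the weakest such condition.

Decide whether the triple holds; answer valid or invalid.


Working backward. After the program, the postcondition 2*acc + 1 < 4 must hold; in canonical form it is 2*acc < 3.
Before val := 3*val + 3: 2*acc < 3
Before r := 2*r + 9: 2*acc < 3
The weakest precondition is 2*acc < 3.
Check whether 2*acc < 0 implies it.
Every state satisfying the precondition satisfies the weakest precondition: the implication holds.
Answer: valid


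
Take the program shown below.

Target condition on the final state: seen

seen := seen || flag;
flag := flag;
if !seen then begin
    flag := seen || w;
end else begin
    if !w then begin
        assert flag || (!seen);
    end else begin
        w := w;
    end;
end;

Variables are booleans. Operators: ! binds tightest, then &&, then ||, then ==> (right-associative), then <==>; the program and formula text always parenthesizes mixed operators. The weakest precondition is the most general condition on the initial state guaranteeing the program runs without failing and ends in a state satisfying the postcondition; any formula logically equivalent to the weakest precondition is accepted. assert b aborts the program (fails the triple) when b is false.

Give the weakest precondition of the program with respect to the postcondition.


Working backward. After the program, seen must hold.
Then branch requires seen; else branch requires ((!w) ==> ((flag || (!seen)) && seen)) && (w ==> seen).
Before the if: ((!seen) ==> seen) && (seen ==> (((!w) ==> ((flag || (!seen)) && seen)) && (w ==> seen)))
Before flag := flag: ((!seen) ==> seen) && (seen ==> (((!w) ==> ((flag || (!seen)) && seen)) && (w ==> seen)))
Before seen := seen || flag: ((!(seen || flag)) ==> (seen || flag)) && ((seen || flag) ==> (((!w) ==> ((flag || (!(seen || flag))) && (seen || flag))) && (w ==> (seen || flag))))
Answer: WP = ((!(seen || flag)) ==> (seen || flag)) && ((seen || flag) ==> (((!w) ==> ((flag || (!(seen || flag))) && (seen || flag))) && (w ==> (seen || flag))))


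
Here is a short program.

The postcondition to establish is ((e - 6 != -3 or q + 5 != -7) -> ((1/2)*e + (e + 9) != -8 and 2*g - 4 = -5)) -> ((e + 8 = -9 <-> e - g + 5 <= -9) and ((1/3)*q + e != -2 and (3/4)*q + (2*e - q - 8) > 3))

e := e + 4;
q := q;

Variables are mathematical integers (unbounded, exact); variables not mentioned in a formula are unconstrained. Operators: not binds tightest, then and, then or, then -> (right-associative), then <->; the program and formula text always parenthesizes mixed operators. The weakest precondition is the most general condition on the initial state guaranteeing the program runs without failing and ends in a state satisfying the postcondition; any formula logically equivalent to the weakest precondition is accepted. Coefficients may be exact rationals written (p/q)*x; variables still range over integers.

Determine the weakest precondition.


Working backward. After the program, the postcondition ((e - 6 != -3 or q + 5 != -7) -> ((1/2)*e + (e + 9) != -8 and 2*g - 4 = -5)) -> ((e + 8 = -9 <-> e - g + 5 <= -9) and ((1/3)*q + e != -2 and (3/4)*q + (2*e - q - 8) > 3)) must hold; in canonical form it is ((e != 3 or q != -12) -> ((3/2)*e != -17 and 2*g = -1)) -> ((e = -17 <-> e <= g - 14) and e + (1/3)*q != -2 and 2*e > (1/4)*q + 11).
Before q := q: ((e != 3 or q != -12) -> ((3/2)*e != -17 and 2*g = -1)) -> ((e = -17 <-> e <= g - 14) and e + (1/3)*q != -2 and 2*e > (1/4)*q + 11)
Before e := e + 4: ((e != -1 or q != -12) -> ((3/2)*e != -23 and 2*g = -1)) -> ((e = -21 <-> e <= g - 18) and e + (1/3)*q != -6 and 2*e > (1/4)*q + 3)
Answer: WP = ((e != -1 or q != -12) -> ((3/2)*e != -23 and 2*g = -1)) -> ((e = -21 <-> e <= g - 18) and e + (1/3)*q != -6 and 2*e > (1/4)*q + 3)


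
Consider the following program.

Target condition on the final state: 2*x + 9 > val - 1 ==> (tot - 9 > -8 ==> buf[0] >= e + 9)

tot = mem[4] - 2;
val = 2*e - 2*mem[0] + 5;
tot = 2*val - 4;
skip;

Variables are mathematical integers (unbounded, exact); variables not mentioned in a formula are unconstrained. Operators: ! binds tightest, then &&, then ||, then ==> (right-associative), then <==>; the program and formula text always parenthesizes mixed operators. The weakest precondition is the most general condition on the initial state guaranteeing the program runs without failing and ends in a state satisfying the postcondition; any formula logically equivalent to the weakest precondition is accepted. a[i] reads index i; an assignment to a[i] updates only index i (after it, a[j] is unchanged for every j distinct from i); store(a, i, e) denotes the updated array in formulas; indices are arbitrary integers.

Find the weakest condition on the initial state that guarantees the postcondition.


Working backward. After the program, the postcondition 2*x + 9 > val - 1 ==> (tot - 9 > -8 ==> buf[0] >= e + 9) must hold; in canonical form it is 2*x > val - 10 ==> (tot > 1 ==> buf[0] >= e + 9).
Before skip: 2*x > val - 10 ==> (tot > 1 ==> buf[0] >= e + 9)
Before tot := 2*val - 4: 2*x > val - 10 ==> (2*val > 5 ==> buf[0] >= e + 9)
Before val := 2*e - 2*mem[0] + 5: 2*mem[0] + 2*x > 2*e - 5 ==> (4*e > 4*mem[0] - 5 ==> buf[0] >= e + 9)
Before tot := mem[4] - 2: 2*mem[0] + 2*x > 2*e - 5 ==> (4*e > 4*mem[0] - 5 ==> buf[0] >= e + 9)
Answer: WP = 2*mem[0] + 2*x > 2*e - 5 ==> (4*e > 4*mem[0] - 5 ==> buf[0] >= e + 9)


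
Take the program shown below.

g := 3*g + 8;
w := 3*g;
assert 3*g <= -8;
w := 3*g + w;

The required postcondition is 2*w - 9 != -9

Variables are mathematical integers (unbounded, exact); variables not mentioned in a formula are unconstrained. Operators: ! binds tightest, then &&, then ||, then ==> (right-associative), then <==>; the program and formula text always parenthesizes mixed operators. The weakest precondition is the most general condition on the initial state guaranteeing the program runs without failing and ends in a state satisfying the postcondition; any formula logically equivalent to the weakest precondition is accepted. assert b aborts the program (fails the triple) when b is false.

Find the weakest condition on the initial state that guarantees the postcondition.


Working backward. After the program, the postcondition 2*w - 9 != -9 must hold; in canonical form it is 2*w != 0.
Before w := 3*g + w: 6*g + 2*w != 0
Before assert 3*g <= -8: 3*g <= -8 && 6*g + 2*w != 0
Before w := 3*g: 3*g <= -8 && 12*g != 0
Before g := 3*g + 8: 9*g <= -32 && 36*g != -96
Answer: WP = 9*g <= -32 && 36*g != -96


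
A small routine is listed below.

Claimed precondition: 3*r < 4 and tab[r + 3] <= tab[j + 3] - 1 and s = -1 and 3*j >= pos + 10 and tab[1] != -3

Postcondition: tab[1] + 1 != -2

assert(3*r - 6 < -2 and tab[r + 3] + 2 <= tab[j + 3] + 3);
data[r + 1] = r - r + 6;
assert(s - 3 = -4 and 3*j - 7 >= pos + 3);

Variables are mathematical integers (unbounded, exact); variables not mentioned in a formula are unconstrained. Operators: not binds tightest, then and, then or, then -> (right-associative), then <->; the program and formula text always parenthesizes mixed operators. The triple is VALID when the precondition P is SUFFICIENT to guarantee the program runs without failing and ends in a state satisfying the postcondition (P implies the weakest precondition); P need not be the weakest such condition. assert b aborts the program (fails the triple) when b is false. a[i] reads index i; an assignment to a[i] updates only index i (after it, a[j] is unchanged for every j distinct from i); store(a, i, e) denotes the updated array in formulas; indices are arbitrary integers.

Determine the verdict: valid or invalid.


Working backward. After the program, the postcondition tab[1] + 1 != -2 must hold; in canonical form it is tab[1] != -3.
Before assert s - 3 = -4 and 3*j - 7 >= pos + 3: s = -1 and 3*j >= pos + 10 and tab[1] != -3
Before data[r + 1] := r - r + 6: s = -1 and 3*j >= pos + 10 and tab[1] != -3
Before assert 3*r - 6 < -2 and tab[r + 3] + 2 <= tab[j + 3] + 3: 3*r < 4 and tab[r + 3] <= tab[j + 3] + 1 and s = -1 and 3*j >= pos + 10 and tab[1] != -3
The weakest precondition is 3*r < 4 and tab[r + 3] <= tab[j + 3] + 1 and s = -1 and 3*j >= pos + 10 and tab[1] != -3.
Check whether 3*r < 4 and tab[r + 3] <= tab[j + 3] - 1 and s = -1 and 3*j >= pos + 10 and tab[1] != -3 implies it.
Every state satisfying the precondition satisfies the weakest precondition: the implication holds.
Answer: valid


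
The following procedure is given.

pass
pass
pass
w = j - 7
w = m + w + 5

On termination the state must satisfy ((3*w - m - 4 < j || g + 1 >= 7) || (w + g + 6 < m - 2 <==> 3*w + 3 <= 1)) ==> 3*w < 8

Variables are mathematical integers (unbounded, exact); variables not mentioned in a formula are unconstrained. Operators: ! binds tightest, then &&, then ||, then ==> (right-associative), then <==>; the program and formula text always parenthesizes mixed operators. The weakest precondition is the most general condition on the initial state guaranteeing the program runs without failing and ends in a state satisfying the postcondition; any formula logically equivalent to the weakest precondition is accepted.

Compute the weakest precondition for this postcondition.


Working backward. After the program, the postcondition ((3*w - m - 4 < j || g + 1 >= 7) || (w + g + 6 < m - 2 <==> 3*w + 3 <= 1)) ==> 3*w < 8 must hold; in canonical form it is (3*w < j + m + 4 || g >= 6 || (g + w < m - 8 <==> 3*w <= -2)) ==> 3*w < 8.
Before w := m + w + 5: (2*m + 3*w < j - 11 || g >= 6 || (g + w < -13 <==> 3*m + 3*w <= -17)) ==> 3*m + 3*w < -7
Before w := j - 7: (2*j + 2*m < 10 || g >= 6 || (g + j < -6 <==> 3*j + 3*m <= 4)) ==> 3*j + 3*m < 14
Before skip: (2*j + 2*m < 10 || g >= 6 || (g + j < -6 <==> 3*j + 3*m <= 4)) ==> 3*j + 3*m < 14
Before skip: (2*j + 2*m < 10 || g >= 6 || (g + j < -6 <==> 3*j + 3*m <= 4)) ==> 3*j + 3*m < 14
Before skip: (2*j + 2*m < 10 || g >= 6 || (g + j < -6 <==> 3*j + 3*m <= 4)) ==> 3*j + 3*m < 14
Answer: WP = (2*j + 2*m < 10 || g >= 6 || (g + j < -6 <==> 3*j + 3*m <= 4)) ==> 3*j + 3*m < 14


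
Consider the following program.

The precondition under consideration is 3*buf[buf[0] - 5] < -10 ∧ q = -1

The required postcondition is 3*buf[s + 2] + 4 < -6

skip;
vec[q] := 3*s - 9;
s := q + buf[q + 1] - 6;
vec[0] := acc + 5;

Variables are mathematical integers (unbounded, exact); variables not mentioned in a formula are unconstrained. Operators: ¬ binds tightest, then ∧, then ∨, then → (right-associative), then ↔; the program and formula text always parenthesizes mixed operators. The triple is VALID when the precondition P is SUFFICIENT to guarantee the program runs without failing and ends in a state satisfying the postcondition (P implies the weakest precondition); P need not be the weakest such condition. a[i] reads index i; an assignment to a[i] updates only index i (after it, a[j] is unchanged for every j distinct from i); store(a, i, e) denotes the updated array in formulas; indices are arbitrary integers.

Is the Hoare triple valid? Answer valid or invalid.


Working backward. After the program, the postcondition 3*buf[s + 2] + 4 < -6 must hold; in canonical form it is 3*buf[s + 2] < -10.
Before vec[0] := acc + 5: 3*buf[s + 2] < -10
Before s := q + buf[q + 1] - 6: 3*buf[buf[q + 1] + q - 4] < -10
Before vec[q] := 3*s - 9: 3*buf[buf[q + 1] + q - 4] < -10
Before skip: 3*buf[buf[q + 1] + q - 4] < -10
The weakest precondition is 3*buf[buf[q + 1] + q - 4] < -10.
Check whether 3*buf[buf[0] - 5] < -10 ∧ q = -1 implies it.
Every state satisfying the precondition satisfies the weakest precondition: the implication holds.
Answer: valid


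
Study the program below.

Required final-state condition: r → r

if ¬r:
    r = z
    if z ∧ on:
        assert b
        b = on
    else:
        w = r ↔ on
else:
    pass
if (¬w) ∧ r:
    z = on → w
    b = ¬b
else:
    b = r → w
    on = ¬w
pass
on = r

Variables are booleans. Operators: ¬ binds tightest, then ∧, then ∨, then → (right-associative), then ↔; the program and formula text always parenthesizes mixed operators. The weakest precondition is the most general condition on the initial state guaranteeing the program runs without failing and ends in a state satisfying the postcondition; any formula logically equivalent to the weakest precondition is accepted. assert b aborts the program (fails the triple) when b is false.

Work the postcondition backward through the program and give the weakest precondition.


Working backward. After the program, the postcondition r → r must hold; in canonical form it is true.
Before on := r: true
Before skip: true
Then branch requires true; else branch requires true.
Before the if: true
Then branch requires (z ∧ on) → b; else branch requires true.
Before the if: (¬r) → ((z ∧ on) → b)
Answer: WP = (¬r) → ((z ∧ on) → b)


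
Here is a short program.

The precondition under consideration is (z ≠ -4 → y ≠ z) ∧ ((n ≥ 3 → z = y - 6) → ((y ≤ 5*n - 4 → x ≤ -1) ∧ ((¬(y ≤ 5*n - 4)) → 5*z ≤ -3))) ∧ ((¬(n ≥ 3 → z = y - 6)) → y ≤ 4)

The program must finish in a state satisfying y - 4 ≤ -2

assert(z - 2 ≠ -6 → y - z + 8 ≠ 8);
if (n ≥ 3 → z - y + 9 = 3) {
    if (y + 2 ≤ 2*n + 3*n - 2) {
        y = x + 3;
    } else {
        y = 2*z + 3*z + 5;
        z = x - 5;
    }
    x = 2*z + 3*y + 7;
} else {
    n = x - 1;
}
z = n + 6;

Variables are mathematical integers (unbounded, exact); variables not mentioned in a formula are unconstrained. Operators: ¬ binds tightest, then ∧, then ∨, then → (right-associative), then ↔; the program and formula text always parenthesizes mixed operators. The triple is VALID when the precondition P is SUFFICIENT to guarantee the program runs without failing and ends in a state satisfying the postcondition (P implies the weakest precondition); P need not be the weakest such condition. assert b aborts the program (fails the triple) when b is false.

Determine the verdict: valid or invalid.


Working backward. After the program, the postcondition y - 4 ≤ -2 must hold; in canonical form it is y ≤ 2.
Before z := n + 6: y ≤ 2
Then branch requires (y ≤ 5*n - 4 → x ≤ -1) ∧ ((¬(y ≤ 5*n - 4)) → 5*z ≤ -3); else branch requires y ≤ 2.
Before the if: ((n ≥ 3 → z = y - 6) → ((y ≤ 5*n - 4 → x ≤ -1) ∧ ((¬(y ≤ 5*n - 4)) → 5*z ≤ -3))) ∧ ((¬(n ≥ 3 → z = y - 6)) → y ≤ 2)
Before assert z - 2 ≠ -6 → y - z + 8 ≠ 8: (z ≠ -4 → y ≠ z) ∧ ((n ≥ 3 → z = y - 6) → ((y ≤ 5*n - 4 → x ≤ -1) ∧ ((¬(y ≤ 5*n - 4)) → 5*z ≤ -3))) ∧ ((¬(n ≥ 3 → z = y - 6)) → y ≤ 2)
The weakest precondition is (z ≠ -4 → y ≠ z) ∧ ((n ≥ 3 → z = y - 6) → ((y ≤ 5*n - 4 → x ≤ -1) ∧ ((¬(y ≤ 5*n - 4)) → 5*z ≤ -3))) ∧ ((¬(n ≥ 3 → z = y - 6)) → y ≤ 2).
Check whether (z ≠ -4 → y ≠ z) ∧ ((n ≥ 3 → z = y - 6) → ((y ≤ 5*n - 4 → x ≤ -1) ∧ ((¬(y ≤ 5*n - 4)) → 5*z ≤ -3))) ∧ ((¬(n ≥ 3 → z = y - 6)) → y ≤ 4) implies it.
Countermodel: at the initial state n = 3, x = 0, y = 3, z = -5, the precondition holds but the weakest precondition fails.
Answer: invalid


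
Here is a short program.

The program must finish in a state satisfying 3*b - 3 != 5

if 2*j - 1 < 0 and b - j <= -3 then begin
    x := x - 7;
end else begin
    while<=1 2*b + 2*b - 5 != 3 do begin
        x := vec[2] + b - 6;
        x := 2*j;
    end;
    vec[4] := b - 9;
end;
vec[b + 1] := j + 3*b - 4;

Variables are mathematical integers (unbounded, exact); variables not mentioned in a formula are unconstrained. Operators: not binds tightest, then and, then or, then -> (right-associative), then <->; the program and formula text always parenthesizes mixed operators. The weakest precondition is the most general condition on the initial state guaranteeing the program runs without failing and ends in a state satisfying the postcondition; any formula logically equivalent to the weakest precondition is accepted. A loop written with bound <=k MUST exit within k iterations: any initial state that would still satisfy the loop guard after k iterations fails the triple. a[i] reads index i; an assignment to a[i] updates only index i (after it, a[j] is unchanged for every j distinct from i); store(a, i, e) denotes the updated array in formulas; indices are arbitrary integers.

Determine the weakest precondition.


Working backward. After the program, the postcondition 3*b - 3 != 5 must hold; in canonical form it is 3*b != 8.
Before vec[b + 1] := j + 3*b - 4: 3*b != 8
Then branch requires 3*b != 8; else branch requires (4*b != 8 -> ((not (4*b != 8)) and 3*b != 8)) and ((not (4*b != 8)) -> 3*b != 8).
Before the if: ((2*j < 1 and b <= j - 3) -> 3*b != 8) and ((not (2*j < 1 and b <= j - 3)) -> ((4*b != 8 -> ((not (4*b != 8)) and 3*b != 8)) and ((not (4*b != 8)) -> 3*b != 8)))
Answer: WP = ((2*j < 1 and b <= j - 3) -> 3*b != 8) and ((not (2*j < 1 and b <= j - 3)) -> ((4*b != 8 -> ((not (4*b != 8)) and 3*b != 8)) and ((not (4*b != 8)) -> 3*b != 8)))


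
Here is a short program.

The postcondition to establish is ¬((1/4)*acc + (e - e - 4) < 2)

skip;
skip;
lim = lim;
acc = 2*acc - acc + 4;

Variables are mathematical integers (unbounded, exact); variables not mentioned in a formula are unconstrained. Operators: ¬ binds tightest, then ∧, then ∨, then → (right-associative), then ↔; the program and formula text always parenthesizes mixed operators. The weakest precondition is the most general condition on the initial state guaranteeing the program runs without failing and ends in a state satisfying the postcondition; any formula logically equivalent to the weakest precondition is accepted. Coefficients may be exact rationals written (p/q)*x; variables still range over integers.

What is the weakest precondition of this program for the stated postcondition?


Working backward. After the program, the postcondition ¬((1/4)*acc + (e - e - 4) < 2) must hold; in canonical form it is ¬((1/4)*acc < 6).
Before acc := 2*acc - acc + 4: ¬((1/4)*acc < 5)
Before lim := lim: ¬((1/4)*acc < 5)
Before skip: ¬((1/4)*acc < 5)
Before skip: ¬((1/4)*acc < 5)
Answer: WP = ¬((1/4)*acc < 5)


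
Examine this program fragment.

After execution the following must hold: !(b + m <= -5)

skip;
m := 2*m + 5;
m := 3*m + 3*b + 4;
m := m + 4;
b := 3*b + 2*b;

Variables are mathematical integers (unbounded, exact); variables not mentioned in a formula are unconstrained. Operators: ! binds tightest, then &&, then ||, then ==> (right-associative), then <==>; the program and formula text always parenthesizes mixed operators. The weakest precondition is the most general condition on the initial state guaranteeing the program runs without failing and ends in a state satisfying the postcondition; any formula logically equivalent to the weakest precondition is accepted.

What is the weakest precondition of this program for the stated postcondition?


Working backward. After the program, !(b + m <= -5) must hold.
Before b := 3*b + 2*b: !(5*b + m <= -5)
Before m := m + 4: !(5*b + m <= -9)
Before m := 3*m + 3*b + 4: !(8*b + 3*m <= -13)
Before m := 2*m + 5: !(8*b + 6*m <= -28)
Before skip: !(8*b + 6*m <= -28)
Answer: WP = !(8*b + 6*m <= -28)


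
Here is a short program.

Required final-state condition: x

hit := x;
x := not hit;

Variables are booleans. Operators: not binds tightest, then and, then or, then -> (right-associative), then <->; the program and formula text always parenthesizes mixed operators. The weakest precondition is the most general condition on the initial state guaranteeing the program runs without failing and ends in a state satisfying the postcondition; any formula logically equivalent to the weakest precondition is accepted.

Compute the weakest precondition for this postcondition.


Working backward. After the program, x must hold.
Before x := not hit: not hit
Before hit := x: not x
Answer: WP = not x


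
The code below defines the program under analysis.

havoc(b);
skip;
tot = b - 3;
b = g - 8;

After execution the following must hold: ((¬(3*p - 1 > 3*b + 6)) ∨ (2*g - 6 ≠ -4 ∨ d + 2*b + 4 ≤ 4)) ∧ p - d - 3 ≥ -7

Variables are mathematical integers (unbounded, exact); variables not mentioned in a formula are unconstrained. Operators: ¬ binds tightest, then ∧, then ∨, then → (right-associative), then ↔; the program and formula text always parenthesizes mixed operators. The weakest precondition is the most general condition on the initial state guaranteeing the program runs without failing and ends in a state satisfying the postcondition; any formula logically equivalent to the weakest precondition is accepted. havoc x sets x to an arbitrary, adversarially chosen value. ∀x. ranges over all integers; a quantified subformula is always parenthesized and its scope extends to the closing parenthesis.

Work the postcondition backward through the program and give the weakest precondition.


Working backward. After the program, the postcondition ((¬(3*p - 1 > 3*b + 6)) ∨ (2*g - 6 ≠ -4 ∨ d + 2*b + 4 ≤ 4)) ∧ p - d - 3 ≥ -7 must hold; in canonical form it is ((¬(3*p > 3*b + 7)) ∨ 2*g ≠ 2 ∨ 2*b + d ≤ 0) ∧ p ≥ d - 4.
Before b := g - 8: ((¬(3*p > 3*g - 17)) ∨ 2*g ≠ 2 ∨ d + 2*g ≤ 16) ∧ p ≥ d - 4
Before tot := b - 3: ((¬(3*p > 3*g - 17)) ∨ 2*g ≠ 2 ∨ d + 2*g ≤ 16) ∧ p ≥ d - 4
Before skip: ((¬(3*p > 3*g - 17)) ∨ 2*g ≠ 2 ∨ d + 2*g ≤ 16) ∧ p ≥ d - 4
Before havoc b: ((¬(3*p > 3*g - 17)) ∨ 2*g ≠ 2 ∨ d + 2*g ≤ 16) ∧ p ≥ d - 4
Answer: WP = ((¬(3*p > 3*g - 17)) ∨ 2*g ≠ 2 ∨ d + 2*g ≤ 16) ∧ p ≥ d - 4


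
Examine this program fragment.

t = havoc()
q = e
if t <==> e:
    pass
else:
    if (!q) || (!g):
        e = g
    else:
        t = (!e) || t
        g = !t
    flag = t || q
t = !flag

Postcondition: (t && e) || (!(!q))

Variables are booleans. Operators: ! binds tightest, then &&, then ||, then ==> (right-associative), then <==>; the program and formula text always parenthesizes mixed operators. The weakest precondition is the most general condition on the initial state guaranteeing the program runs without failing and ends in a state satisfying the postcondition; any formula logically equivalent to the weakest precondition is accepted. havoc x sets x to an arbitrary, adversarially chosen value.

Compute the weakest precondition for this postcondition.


Working backward. After the program, the postcondition (t && e) || (!(!q)) must hold; in canonical form it is (t && e) || q.
Before t := !flag: ((!flag) && e) || q
Then branch requires ((!flag) && e) || q; else branch requires (((!q) || (!g)) ==> (((!(t || q)) && g) || q)) && ((!((!q) || (!g))) ==> (((!((!e) || t || q)) && e) || q)).
Before the if: ((t <==> e) ==> (((!flag) && e) || q)) && ((!(t <==> e)) ==> ((((!q) || (!g)) ==> (((!(t || q)) && g) || q)) && ((!((!q) || (!g))) ==> (((!((!e) || t || q)) && e) || q))))
Before q := e: ((t <==> e) ==> (((!flag) && e) || e)) && ((!(t <==> e)) ==> ((((!e) || (!g)) ==> (((!(t || e)) && g) || e)) && ((!((!e) || (!g))) ==> e)))
Before havoc t: (e ==> (((!flag) && e) || e)) && ((!e) ==> ((((!e) || (!g)) ==> e) && ((!((!e) || (!g))) ==> e))) && ((!e) ==> (((!flag) && e) || e)) && (e ==> ((((!e) || (!g)) ==> (((!e) && g) || e)) && ((!((!e) || (!g))) ==> e)))
Answer: WP = (e ==> (((!flag) && e) || e)) && ((!e) ==> ((((!e) || (!g)) ==> e) && ((!((!e) || (!g))) ==> e))) && ((!e) ==> (((!flag) && e) || e)) && (e ==> ((((!e) || (!g)) ==> (((!e) && g) || e)) && ((!((!e) || (!g))) ==> e)))


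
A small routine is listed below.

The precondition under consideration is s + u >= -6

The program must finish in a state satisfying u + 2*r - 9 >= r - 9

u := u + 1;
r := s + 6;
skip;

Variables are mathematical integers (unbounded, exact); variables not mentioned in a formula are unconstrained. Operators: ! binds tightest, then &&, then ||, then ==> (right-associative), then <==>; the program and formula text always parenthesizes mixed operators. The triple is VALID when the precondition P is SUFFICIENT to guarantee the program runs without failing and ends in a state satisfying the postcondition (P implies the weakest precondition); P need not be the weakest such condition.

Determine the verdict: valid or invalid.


Working backward. After the program, the postcondition u + 2*r - 9 >= r - 9 must hold; in canonical form it is r + u >= 0.
Before skip: r + u >= 0
Before r := s + 6: s + u >= -6
Before u := u + 1: s + u >= -7
The weakest precondition is s + u >= -7.
Check whether s + u >= -6 implies it.
Every state satisfying the precondition satisfies the weakest precondition: the implication holds.
Answer: valid


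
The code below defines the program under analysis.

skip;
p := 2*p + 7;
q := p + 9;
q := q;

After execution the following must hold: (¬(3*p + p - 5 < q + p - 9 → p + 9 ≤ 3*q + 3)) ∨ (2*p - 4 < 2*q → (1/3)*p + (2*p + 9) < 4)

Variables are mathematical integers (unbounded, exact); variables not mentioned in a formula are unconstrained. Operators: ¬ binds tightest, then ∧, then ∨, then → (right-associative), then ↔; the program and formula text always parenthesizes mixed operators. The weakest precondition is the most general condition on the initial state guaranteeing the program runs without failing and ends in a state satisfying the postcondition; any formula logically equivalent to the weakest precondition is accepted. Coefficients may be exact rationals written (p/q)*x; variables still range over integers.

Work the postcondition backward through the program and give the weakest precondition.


Working backward. After the program, the postcondition (¬(3*p + p - 5 < q + p - 9 → p + 9 ≤ 3*q + 3)) ∨ (2*p - 4 < 2*q → (1/3)*p + (2*p + 9) < 4) must hold; in canonical form it is (¬(3*p < q - 4 → p ≤ 3*q - 6)) ∨ (2*p < 2*q + 4 → (7/3)*p < -5).
Before q := q: (¬(3*p < q - 4 → p ≤ 3*q - 6)) ∨ (2*p < 2*q + 4 → (7/3)*p < -5)
Before q := p + 9: (¬(2*p < 5 → 2*p ≥ -21)) ∨ (7/3)*p < -5
Before p := 2*p + 7: (¬(4*p < -9 → 4*p ≥ -35)) ∨ (14/3)*p < -64/3
Before skip: (¬(4*p < -9 → 4*p ≥ -35)) ∨ (14/3)*p < -64/3
Answer: WP = (¬(4*p < -9 → 4*p ≥ -35)) ∨ (14/3)*p < -64/3


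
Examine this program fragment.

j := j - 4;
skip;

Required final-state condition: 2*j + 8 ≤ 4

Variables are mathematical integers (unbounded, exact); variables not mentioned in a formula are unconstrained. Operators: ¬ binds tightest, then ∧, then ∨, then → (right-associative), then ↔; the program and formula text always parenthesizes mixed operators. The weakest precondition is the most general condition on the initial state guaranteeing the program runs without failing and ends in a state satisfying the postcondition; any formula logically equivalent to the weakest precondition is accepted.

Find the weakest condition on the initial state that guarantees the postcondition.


Working backward. After the program, the postcondition 2*j + 8 ≤ 4 must hold; in canonical form it is 2*j ≤ -4.
Before skip: 2*j ≤ -4
Before j := j - 4: 2*j ≤ 4
Answer: WP = 2*j ≤ 4


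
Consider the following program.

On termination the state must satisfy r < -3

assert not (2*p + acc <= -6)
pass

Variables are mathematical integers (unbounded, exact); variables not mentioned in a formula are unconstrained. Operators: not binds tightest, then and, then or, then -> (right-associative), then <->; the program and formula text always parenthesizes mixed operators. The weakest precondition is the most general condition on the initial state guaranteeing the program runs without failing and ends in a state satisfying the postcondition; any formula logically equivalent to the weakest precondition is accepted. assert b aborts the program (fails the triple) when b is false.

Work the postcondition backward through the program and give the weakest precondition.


Working backward. After the program, r < -3 must hold.
Before skip: r < -3
Before assert not (2*p + acc <= -6): (not (acc + 2*p <= -6)) and r < -3
Answer: WP = (not (acc + 2*p <= -6)) and r < -3


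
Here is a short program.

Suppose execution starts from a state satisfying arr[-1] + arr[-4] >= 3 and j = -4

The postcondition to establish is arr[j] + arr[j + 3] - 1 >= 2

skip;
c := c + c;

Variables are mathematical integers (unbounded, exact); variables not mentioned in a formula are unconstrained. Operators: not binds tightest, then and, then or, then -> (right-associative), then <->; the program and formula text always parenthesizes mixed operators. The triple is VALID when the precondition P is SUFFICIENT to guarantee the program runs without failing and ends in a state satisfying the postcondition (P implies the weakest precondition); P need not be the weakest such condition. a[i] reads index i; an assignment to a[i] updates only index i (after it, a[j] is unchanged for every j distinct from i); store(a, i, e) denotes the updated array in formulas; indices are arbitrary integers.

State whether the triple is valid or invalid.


Working backward. After the program, the postcondition arr[j] + arr[j + 3] - 1 >= 2 must hold; in canonical form it is arr[j + 3] + arr[j] >= 3.
Before c := c + c: arr[j + 3] + arr[j] >= 3
Before skip: arr[j + 3] + arr[j] >= 3
The weakest precondition is arr[j + 3] + arr[j] >= 3.
Check whether arr[-1] + arr[-4] >= 3 and j = -4 implies it.
Every state satisfying the precondition satisfies the weakest precondition: the implication holds.
Answer: valid


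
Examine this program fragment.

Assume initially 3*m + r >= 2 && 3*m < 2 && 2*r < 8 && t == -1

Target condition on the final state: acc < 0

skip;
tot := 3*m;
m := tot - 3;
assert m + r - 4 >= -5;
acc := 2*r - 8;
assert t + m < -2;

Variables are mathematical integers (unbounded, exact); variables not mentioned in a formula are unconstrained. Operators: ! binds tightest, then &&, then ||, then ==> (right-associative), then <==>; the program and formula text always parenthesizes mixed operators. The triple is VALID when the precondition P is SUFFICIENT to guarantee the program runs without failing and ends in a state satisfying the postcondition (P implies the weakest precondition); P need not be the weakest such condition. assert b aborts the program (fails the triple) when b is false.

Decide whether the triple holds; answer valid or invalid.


Working backward. After the program, acc < 0 must hold.
Before assert t + m < -2: m + t < -2 && acc < 0
Before acc := 2*r - 8: m + t < -2 && 2*r < 8
Before assert m + r - 4 >= -5: m + r >= -1 && m + t < -2 && 2*r < 8
Before m := tot - 3: r + tot >= 2 && t + tot < 1 && 2*r < 8
Before tot := 3*m: 3*m + r >= 2 && 3*m + t < 1 && 2*r < 8
Before skip: 3*m + r >= 2 && 3*m + t < 1 && 2*r < 8
The weakest precondition is 3*m + r >= 2 && 3*m + t < 1 && 2*r < 8.
Check whether 3*m + r >= 2 && 3*m < 2 && 2*r < 8 && t == -1 implies it.
Every state satisfying the precondition satisfies the weakest precondition: the implication holds.
Answer: valid
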